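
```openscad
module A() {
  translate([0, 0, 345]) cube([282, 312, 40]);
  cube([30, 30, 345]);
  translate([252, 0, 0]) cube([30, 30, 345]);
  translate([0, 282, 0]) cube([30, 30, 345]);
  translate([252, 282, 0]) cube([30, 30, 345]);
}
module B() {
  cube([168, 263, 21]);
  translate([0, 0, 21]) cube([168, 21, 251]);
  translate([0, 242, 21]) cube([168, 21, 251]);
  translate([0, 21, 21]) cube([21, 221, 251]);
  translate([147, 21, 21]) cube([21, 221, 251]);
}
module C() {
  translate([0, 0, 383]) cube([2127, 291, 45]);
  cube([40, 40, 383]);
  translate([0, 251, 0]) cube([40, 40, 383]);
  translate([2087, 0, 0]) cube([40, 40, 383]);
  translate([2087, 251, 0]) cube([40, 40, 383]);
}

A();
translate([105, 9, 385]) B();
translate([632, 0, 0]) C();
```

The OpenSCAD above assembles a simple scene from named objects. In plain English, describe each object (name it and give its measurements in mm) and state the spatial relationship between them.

A is a four-legged stool. The seat is a 282×312×40 mm slab whose top surface is at z = 385 mm; four square legs, each 30×30 mm in cross-section, run from the floor (z = 0) to the underside of the seat, each flush with a corner of the seat.

B is an open-topped rectangular box: outside dimensions 168×263×272 mm, with a uniform wall and base thickness of 21 mm. The base is a full 168×263 slab on the floor; four walls sit on top of the base. The front and back walls (the −y and +y sides) span the full width; the two side walls fit between them.

C is a long wooden bench with a 2127 mm (x) × 291 mm (y) seat, 45 mm thick, its top surface 428 mm above the floor. Four 40 mm square legs at the seat corners, flush with the edges, run from z = 0 to the seat underside.

The open box is on top of the stool. The bench is on the floor beside the stool on its +x side.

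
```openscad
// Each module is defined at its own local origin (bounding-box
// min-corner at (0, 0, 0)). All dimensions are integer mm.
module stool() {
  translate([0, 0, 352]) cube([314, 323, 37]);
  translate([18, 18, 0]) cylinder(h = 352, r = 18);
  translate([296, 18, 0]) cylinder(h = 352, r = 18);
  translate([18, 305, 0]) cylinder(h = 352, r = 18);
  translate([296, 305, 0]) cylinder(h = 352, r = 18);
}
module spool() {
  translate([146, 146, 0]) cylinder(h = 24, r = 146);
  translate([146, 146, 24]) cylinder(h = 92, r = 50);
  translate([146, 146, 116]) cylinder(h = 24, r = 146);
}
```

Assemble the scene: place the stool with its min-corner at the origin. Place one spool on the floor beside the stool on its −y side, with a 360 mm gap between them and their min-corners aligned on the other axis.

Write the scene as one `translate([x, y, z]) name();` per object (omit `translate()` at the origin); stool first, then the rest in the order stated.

stool();
translate([0, -652, 0]) spool();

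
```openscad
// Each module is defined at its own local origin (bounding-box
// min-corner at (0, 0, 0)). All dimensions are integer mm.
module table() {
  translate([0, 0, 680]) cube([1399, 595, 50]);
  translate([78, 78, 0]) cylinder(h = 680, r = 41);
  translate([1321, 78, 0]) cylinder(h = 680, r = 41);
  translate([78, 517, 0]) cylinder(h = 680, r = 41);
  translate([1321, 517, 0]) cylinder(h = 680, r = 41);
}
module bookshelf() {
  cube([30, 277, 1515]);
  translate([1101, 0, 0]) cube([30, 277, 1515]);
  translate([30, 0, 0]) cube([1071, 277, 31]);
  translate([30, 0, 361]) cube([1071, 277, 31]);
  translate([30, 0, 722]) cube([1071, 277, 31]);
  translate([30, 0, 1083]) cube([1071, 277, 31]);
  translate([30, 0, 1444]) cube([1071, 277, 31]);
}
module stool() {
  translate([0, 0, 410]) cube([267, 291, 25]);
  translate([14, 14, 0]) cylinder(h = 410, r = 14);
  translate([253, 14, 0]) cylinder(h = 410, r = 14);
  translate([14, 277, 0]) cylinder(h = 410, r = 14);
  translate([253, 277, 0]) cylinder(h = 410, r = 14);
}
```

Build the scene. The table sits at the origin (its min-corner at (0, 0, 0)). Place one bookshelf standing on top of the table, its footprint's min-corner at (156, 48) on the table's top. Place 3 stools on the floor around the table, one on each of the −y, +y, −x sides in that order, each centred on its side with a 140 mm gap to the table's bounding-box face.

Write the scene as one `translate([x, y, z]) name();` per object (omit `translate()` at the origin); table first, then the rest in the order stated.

table();
translate([156, 48, 730]) bookshelf();
translate([566, -431, 0]) stool();
translate([566, 735, 0]) stool();
translate([-407, 152, 0]) stool();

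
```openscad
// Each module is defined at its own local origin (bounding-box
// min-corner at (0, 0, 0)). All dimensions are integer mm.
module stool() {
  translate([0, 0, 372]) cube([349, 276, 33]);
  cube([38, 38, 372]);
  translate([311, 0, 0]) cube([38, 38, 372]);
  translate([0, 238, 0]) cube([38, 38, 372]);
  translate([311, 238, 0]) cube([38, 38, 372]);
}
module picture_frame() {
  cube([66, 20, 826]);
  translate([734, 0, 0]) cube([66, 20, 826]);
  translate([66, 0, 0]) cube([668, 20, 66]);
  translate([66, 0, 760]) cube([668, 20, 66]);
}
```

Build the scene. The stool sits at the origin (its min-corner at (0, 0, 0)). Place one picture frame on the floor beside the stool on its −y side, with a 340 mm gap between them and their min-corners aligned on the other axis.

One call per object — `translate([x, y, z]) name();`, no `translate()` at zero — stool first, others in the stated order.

stool();
translate([0, -360, 0]) picture_frame();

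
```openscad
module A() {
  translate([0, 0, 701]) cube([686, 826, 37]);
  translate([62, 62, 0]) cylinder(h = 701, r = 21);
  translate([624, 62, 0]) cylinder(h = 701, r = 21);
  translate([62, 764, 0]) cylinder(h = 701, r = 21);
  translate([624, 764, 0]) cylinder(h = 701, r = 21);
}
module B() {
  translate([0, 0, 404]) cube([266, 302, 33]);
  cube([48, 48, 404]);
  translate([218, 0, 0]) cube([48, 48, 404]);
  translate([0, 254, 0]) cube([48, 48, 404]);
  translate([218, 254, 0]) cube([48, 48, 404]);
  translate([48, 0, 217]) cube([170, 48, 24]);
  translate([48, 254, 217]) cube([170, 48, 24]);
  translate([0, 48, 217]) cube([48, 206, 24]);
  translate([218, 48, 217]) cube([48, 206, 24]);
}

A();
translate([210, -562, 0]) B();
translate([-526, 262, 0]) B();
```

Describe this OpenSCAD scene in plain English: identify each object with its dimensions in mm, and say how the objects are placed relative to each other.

A is a table with a 686×826 mm rectangular top, 37 mm thick, top surface at z = 738 mm, supported by four round legs of 42 mm diameter, each leg's bounding box inset 41 mm from the nearest pair of top edges, running from the floor.

B is a simple wooden stool: a rectangular seat 266 mm (x) by 302 mm (y), 33 mm thick, top face at z = 437 mm, on four square legs, each 48×48 mm in cross-section. The legs rest on z = 0, each flush with a corner of the seat. Four stretchers, 48 mm wide and 24 mm tall, connect adjacent legs with their undersides at z = 217 mm, each running between the inner faces of the legs it joins and aligned with the legs' outer faces on the other axis.

Two stools sit around the table at the −y, −x sides.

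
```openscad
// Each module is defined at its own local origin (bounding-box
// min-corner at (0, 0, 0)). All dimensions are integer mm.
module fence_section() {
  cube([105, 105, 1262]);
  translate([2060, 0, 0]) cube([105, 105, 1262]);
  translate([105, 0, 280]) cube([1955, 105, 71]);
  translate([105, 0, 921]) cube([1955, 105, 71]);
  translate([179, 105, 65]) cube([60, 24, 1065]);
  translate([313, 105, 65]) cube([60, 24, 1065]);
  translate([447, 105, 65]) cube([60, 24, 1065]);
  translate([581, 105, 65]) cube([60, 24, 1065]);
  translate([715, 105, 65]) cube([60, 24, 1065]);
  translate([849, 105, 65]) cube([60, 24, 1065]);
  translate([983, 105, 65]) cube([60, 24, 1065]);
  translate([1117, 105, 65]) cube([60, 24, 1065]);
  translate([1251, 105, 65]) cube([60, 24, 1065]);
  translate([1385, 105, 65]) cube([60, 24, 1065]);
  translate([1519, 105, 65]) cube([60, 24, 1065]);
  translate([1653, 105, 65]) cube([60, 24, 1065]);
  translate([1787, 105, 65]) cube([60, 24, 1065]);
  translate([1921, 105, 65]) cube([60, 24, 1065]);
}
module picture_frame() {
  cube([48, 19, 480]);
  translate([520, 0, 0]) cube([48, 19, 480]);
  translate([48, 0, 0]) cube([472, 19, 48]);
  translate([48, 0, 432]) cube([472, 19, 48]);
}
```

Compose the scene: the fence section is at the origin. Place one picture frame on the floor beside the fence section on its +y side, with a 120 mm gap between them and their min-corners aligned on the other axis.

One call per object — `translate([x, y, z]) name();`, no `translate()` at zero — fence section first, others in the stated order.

fence_section();
translate([0, 249, 0]) picture_frame();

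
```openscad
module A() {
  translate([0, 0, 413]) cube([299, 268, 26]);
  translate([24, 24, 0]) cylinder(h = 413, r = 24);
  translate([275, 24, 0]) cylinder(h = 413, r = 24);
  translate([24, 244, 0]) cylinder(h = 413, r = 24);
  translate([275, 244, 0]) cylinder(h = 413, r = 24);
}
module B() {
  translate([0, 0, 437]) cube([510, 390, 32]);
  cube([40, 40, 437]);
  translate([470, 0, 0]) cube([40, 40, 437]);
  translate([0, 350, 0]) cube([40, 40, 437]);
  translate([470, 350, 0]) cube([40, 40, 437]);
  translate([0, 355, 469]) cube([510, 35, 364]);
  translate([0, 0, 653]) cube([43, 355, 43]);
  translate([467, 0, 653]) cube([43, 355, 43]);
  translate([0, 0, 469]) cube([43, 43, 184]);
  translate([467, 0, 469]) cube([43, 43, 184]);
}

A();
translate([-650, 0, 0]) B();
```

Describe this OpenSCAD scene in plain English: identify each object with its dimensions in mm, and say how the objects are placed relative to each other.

A is a four-legged stool. The seat is 299×268 mm, 26 mm thick, top at z = 439 mm. It stands on four round legs, each 48 mm in diameter, from z = 0 to the seat underside, each leg's axis is inset half a diameter from the nearest pair of seat edges (so the leg's bounding box is flush with the corner).

B is a chair: 510×390 mm seat, 32 mm thick, top at z = 469 mm, on four 40 mm square corner legs flush with the seat edges. A 35 mm thick backrest slab spans the full seat width, extending 364 mm above the seat top, its back face flush with the seat's +y edge. Two armrests of 43×43 mm section run along each side from the seat's front edge to the front of the backrest, top faces 227 mm above the seat top and outer faces flush with the seat's x-edges; a 43×43 mm post under the front of each armrest stands on the seat at the front corner.

The chair is on the floor beside the stool on its −x side.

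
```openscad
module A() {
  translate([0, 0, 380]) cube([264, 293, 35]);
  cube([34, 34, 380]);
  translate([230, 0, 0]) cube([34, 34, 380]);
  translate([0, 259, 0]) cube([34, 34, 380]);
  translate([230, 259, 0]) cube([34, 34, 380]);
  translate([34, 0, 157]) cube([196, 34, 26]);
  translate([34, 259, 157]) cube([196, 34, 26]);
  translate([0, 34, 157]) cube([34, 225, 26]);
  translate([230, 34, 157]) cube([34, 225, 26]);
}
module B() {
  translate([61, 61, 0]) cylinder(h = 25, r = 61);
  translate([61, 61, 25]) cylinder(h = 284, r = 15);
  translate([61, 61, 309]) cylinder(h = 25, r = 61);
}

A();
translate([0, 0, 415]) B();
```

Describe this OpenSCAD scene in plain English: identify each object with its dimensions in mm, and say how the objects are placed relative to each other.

A is a simple wooden stool: a rectangular seat 264 mm (x) by 293 mm (y), 35 mm thick, top face at z = 415 mm, on four square legs, each 34×34 mm in cross-section. The legs rest on z = 0, each flush with a corner of the seat. Four stretchers, 34 mm wide and 26 mm tall, connect adjacent legs with their undersides at z = 157 mm, each running between the inner faces of the legs it joins and aligned with the legs' outer faces on the other axis.

B is a spool: two coaxial disc flanges of radius 61 mm and thickness 25 mm, joined by a core cylinder of radius 15 mm and height 284 mm. The lower flange rests on z = 0 and the three cylinders share a vertical axis.

The spool is on top of the stool.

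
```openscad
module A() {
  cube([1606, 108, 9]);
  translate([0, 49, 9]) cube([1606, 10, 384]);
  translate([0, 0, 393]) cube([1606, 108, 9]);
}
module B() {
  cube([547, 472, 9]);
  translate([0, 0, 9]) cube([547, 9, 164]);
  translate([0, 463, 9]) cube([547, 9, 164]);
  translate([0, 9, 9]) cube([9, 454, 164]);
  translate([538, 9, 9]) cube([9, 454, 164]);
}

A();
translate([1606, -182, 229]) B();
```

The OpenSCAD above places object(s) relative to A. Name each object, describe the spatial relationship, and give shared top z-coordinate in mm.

Both tops at z = 402 mm.

A is an I-beam. B is an open box. The open box is beside the I-beam with their tops flush at z = 402. The shared top z-coordinate is 402 mm.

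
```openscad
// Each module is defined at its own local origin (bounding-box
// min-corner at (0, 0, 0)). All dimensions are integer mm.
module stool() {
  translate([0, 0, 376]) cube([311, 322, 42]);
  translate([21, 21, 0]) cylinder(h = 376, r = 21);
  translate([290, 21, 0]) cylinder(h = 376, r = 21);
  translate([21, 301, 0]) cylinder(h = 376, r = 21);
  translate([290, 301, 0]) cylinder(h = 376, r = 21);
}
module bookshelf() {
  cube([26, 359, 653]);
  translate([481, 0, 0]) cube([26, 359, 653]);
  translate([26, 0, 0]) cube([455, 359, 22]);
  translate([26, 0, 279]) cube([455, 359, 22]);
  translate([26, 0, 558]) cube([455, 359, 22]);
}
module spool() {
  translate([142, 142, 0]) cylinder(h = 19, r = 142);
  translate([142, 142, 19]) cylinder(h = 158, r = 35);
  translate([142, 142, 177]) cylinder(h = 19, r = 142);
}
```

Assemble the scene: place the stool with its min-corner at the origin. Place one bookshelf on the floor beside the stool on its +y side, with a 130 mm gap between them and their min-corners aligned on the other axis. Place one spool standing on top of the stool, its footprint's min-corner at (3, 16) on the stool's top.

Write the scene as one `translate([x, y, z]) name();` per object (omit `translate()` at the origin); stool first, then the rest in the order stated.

stool();
translate([0, 452, 0]) bookshelf();
translate([3, 16, 418]) spool();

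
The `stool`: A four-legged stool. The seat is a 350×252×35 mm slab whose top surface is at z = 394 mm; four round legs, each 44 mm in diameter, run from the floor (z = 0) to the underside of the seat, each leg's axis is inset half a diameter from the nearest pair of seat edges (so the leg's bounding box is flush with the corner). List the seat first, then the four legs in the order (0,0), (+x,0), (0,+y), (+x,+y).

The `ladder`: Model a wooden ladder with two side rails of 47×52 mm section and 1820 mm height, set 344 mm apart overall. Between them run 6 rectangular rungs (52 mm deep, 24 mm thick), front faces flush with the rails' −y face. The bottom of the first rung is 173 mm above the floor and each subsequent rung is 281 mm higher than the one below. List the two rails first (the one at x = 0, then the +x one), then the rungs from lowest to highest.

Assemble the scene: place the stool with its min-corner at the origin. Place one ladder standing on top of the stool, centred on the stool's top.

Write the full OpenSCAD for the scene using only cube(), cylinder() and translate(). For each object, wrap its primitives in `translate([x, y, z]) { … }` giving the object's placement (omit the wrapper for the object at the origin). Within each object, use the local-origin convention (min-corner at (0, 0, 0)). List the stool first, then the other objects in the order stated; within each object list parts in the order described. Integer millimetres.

translate([0, 0, 359]) cube([350, 252, 35]);
translate([22, 22, 0]) cylinder(h = 359, r = 22);
translate([328, 22, 0]) cylinder(h = 359, r = 22);
translate([22, 230, 0]) cylinder(h = 359, r = 22);
translate([328, 230, 0]) cylinder(h = 359, r = 22);
translate([3, 100, 394]) {
  cube([47, 52, 1820]);
  translate([297, 0, 0]) cube([47, 52, 1820]);
  translate([47, 0, 173]) cube([250, 52, 24]);
  translate([47, 0, 454]) cube([250, 52, 24]);
  translate([47, 0, 735]) cube([250, 52, 24]);
  translate([47, 0, 1016]) cube([250, 52, 24]);
  translate([47, 0, 1297]) cube([250, 52, 24]);
  translate([47, 0, 1578]) cube([250, 52, 24]);
}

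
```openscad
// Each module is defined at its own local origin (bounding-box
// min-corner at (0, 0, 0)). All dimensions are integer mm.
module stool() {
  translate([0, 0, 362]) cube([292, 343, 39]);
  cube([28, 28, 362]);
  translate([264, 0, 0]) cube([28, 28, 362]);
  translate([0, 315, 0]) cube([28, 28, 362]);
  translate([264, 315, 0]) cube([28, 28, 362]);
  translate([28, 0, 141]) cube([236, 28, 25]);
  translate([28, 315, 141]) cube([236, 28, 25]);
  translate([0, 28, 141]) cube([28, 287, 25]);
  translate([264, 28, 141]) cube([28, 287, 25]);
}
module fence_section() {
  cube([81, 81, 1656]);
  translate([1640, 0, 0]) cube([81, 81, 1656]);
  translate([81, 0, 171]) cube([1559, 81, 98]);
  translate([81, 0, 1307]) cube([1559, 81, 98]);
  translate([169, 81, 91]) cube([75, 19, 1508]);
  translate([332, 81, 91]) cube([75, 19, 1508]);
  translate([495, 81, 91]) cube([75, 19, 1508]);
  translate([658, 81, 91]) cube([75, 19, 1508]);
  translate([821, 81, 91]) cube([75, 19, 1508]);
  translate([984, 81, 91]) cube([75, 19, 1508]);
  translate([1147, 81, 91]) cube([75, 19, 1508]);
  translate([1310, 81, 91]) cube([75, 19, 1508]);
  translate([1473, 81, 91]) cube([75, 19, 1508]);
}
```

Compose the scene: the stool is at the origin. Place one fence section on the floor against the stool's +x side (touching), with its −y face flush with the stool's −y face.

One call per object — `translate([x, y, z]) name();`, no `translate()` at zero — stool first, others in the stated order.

stool();
translate([292, 0, 0]) fence_section();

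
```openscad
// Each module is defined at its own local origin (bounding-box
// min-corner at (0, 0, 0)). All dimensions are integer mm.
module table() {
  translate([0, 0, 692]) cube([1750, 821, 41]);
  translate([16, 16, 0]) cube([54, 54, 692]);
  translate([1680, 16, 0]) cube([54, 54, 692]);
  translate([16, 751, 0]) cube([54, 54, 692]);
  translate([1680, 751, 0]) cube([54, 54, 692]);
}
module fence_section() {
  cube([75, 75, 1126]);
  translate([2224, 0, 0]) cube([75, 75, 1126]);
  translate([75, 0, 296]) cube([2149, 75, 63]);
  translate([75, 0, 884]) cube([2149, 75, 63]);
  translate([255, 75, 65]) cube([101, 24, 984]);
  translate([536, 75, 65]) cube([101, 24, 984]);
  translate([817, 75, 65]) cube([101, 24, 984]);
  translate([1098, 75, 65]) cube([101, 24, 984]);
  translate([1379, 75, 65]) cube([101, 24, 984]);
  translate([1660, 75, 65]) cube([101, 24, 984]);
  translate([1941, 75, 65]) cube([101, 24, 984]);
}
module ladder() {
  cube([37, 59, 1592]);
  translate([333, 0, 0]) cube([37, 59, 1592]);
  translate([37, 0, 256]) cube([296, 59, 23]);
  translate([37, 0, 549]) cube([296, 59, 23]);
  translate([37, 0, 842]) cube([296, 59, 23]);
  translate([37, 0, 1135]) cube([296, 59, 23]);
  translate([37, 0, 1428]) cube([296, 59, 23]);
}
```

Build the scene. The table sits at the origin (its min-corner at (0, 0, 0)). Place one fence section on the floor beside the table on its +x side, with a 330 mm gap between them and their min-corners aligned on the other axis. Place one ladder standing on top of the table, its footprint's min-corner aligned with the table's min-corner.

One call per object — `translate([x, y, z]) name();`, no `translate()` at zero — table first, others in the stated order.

table();
translate([2080, 0, 0]) fence_section();
translate([0, 0, 733]) ladder();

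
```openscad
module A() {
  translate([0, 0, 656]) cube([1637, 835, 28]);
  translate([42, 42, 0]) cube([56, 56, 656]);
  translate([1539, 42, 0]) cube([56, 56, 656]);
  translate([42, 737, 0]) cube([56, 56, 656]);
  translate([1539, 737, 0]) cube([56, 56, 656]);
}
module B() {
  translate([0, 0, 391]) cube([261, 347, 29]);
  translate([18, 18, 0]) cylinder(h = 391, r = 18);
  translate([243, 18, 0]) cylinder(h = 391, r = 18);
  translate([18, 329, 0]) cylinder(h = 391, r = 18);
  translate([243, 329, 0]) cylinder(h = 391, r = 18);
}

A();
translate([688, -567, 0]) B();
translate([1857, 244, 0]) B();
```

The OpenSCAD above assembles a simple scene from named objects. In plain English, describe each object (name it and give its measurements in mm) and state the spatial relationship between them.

A is a rectangular dining table. The top is 1637×835×28 mm with its upper surface at z = 684 mm. It stands on four 56×56 mm square legs, each inset 42 mm from the nearest pair of top edges, running from the floor to the underside of the top.

B is a four-legged stool. The seat is a 261×347×29 mm slab whose top surface is at z = 420 mm; four round legs, each 36 mm in diameter, run from the floor (z = 0) to the underside of the seat, each leg's axis is inset half a diameter from the nearest pair of seat edges (so the leg's bounding box is flush with the corner).

Two stools sit around the table at the −y, +x sides.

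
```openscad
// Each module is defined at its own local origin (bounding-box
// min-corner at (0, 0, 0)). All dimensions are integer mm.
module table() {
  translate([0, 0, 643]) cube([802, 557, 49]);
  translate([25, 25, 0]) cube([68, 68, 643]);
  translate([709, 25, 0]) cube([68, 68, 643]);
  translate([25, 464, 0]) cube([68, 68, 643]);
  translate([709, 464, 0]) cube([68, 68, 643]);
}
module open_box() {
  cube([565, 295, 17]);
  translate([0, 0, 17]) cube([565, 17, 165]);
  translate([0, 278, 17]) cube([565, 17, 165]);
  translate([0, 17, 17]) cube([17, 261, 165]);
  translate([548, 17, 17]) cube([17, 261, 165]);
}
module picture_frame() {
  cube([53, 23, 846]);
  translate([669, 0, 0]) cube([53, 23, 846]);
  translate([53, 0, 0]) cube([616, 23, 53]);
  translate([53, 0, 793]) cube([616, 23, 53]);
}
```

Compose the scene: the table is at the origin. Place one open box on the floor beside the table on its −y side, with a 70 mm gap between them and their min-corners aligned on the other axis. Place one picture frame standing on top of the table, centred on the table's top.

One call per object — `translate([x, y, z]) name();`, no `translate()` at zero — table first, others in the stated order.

table();
translate([0, -365, 0]) open_box();
translate([40, 267, 692]) picture_frame();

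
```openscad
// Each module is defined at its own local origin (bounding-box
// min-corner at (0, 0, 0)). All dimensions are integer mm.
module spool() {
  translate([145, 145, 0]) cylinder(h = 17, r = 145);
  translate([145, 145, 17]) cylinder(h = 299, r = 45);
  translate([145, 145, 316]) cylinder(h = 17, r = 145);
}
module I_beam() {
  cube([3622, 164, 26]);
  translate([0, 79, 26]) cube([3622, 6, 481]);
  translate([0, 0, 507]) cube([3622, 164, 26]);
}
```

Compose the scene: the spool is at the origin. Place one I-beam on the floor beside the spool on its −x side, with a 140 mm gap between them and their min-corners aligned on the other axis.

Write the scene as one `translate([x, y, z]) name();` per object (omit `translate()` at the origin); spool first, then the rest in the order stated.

spool();
translate([-3762, 0, 0]) I_beam();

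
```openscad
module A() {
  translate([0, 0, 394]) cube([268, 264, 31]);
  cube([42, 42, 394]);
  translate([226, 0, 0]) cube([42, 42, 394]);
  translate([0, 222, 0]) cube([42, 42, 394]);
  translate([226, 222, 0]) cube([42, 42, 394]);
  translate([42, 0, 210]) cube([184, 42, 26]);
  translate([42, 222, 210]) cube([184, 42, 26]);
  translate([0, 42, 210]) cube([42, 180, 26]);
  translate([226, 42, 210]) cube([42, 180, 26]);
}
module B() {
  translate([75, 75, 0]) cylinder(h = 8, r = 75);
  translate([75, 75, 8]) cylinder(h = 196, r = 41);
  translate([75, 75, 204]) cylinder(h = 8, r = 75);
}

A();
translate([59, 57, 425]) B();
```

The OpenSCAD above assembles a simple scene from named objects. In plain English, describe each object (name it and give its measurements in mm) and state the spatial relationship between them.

A is a four-legged stool. The seat is 268×264 mm, 31 mm thick, top at z = 425 mm. It stands on four square legs, each 42×42 mm in cross-section, from z = 0 to the seat underside, each flush with a corner of the seat. Four stretchers, 42 mm wide and 26 mm tall, connect adjacent legs with their undersides at z = 210 mm, each running between the inner faces of the legs it joins and aligned with the legs' outer faces on the other axis.

B is a spool: two coaxial disc flanges of radius 75 mm and thickness 8 mm, joined by a core cylinder of radius 41 mm and height 196 mm. The lower flange rests on z = 0 and the three cylinders share a vertical axis.

The spool is on top of the stool, centred.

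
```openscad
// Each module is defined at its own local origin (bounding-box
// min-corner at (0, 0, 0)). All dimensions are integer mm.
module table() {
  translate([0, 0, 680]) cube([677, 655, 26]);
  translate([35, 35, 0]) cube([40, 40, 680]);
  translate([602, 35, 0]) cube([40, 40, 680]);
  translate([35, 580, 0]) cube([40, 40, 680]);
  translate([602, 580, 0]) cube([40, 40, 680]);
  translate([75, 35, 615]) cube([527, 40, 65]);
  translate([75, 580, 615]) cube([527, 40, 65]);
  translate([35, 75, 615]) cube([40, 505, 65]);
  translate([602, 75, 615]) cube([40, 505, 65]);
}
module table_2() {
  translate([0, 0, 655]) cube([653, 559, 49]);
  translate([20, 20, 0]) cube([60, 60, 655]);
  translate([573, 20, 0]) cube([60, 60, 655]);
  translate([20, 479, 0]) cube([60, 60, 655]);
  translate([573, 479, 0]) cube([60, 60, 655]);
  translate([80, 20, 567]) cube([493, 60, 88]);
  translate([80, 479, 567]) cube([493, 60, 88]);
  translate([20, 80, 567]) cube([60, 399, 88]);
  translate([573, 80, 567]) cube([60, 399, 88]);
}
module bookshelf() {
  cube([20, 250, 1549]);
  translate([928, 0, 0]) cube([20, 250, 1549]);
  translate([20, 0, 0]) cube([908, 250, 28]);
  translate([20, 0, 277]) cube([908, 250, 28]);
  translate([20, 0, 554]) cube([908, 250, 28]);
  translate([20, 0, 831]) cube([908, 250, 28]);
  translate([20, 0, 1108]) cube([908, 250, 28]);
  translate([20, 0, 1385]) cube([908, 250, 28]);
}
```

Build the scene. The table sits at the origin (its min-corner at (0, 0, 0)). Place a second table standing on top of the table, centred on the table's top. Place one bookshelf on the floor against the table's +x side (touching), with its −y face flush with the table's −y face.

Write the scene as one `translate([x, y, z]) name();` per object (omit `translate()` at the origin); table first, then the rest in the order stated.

table();
translate([12, 48, 706]) table_2();
translate([677, 0, 0]) bookshelf();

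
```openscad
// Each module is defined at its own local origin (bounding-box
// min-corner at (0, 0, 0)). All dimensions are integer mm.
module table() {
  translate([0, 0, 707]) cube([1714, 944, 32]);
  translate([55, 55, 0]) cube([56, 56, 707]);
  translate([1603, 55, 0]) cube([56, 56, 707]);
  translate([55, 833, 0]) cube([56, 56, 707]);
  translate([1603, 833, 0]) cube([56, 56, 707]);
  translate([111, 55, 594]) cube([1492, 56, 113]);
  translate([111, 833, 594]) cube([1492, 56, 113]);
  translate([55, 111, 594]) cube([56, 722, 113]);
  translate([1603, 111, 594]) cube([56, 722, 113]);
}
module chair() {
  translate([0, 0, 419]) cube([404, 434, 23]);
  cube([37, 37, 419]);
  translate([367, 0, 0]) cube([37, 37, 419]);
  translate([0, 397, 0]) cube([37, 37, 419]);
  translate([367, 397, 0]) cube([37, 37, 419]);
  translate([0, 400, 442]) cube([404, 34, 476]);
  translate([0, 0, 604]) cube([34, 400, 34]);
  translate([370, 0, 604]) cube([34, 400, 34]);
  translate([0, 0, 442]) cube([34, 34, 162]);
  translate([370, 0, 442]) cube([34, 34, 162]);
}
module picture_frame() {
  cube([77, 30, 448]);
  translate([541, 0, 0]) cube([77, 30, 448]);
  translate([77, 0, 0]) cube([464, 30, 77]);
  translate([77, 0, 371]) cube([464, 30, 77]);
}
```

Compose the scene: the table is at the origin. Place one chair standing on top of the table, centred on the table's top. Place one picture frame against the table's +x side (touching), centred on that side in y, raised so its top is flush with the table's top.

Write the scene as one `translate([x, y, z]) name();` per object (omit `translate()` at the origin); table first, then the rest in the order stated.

table();
translate([655, 255, 739]) chair();
translate([1714, 457, 291]) picture_frame();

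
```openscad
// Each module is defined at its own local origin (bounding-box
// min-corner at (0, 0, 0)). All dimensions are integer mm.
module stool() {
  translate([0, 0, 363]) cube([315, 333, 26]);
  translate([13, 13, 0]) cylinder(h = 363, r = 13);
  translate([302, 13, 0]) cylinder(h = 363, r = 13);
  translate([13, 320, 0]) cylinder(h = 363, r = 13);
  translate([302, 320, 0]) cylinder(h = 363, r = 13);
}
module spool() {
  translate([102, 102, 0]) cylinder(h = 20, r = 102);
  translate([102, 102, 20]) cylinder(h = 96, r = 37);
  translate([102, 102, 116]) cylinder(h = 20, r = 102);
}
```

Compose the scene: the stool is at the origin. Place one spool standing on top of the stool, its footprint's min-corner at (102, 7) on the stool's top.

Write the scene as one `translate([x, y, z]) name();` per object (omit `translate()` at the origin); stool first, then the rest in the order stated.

stool();
translate([102, 7, 389]) spool();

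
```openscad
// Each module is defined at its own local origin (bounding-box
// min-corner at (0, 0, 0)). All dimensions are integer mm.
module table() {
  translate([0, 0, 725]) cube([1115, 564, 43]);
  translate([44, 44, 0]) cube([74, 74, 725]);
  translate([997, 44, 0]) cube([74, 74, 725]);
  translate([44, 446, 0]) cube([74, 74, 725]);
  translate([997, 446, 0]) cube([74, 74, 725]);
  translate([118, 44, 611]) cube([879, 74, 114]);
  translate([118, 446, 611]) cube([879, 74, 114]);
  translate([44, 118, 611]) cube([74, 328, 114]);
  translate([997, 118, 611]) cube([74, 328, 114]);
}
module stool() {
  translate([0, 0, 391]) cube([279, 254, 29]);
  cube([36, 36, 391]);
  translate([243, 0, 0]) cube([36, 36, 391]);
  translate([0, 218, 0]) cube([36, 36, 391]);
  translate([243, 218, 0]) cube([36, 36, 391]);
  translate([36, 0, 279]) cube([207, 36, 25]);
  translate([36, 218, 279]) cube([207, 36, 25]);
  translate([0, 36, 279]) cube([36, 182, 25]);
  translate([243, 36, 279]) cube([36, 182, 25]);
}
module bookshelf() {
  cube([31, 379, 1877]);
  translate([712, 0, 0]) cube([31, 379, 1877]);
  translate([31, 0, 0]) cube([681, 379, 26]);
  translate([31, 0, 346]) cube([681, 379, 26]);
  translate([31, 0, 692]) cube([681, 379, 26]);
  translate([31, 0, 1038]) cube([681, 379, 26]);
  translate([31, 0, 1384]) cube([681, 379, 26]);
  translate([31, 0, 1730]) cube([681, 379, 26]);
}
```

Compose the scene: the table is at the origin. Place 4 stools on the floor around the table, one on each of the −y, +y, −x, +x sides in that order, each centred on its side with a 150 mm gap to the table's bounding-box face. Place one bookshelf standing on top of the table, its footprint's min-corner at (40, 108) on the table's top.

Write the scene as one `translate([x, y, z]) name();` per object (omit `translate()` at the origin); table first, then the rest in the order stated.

table();
translate([418, -404, 0]) stool();
translate([418, 714, 0]) stool();
translate([-429, 155, 0]) stool();
translate([1265, 155, 0]) stool();
translate([40, 108, 768]) bookshelf();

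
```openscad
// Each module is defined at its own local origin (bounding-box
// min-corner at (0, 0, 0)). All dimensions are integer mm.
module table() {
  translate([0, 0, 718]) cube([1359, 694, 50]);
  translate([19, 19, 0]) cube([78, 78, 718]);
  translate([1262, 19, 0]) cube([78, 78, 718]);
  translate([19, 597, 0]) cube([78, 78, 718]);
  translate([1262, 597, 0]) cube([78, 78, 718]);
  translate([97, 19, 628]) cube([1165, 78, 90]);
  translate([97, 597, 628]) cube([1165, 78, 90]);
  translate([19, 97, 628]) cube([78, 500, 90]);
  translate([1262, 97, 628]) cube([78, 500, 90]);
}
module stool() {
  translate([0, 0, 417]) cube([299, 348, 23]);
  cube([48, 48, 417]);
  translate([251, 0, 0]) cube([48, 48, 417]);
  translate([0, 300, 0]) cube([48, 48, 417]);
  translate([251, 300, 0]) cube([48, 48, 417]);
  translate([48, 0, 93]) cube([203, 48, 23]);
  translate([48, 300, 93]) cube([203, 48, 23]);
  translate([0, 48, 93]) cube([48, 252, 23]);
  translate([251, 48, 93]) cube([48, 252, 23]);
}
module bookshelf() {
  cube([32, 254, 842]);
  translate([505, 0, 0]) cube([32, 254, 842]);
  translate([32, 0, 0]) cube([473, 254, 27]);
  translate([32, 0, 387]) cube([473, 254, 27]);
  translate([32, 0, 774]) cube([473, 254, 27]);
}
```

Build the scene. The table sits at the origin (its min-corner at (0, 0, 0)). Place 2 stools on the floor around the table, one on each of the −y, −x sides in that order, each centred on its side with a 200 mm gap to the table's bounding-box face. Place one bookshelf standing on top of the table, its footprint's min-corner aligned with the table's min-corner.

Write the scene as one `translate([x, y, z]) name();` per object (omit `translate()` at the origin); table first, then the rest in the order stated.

table();
translate([530, -548, 0]) stool();
translate([-499, 173, 0]) stool();
translate([0, 0, 768]) bookshelf();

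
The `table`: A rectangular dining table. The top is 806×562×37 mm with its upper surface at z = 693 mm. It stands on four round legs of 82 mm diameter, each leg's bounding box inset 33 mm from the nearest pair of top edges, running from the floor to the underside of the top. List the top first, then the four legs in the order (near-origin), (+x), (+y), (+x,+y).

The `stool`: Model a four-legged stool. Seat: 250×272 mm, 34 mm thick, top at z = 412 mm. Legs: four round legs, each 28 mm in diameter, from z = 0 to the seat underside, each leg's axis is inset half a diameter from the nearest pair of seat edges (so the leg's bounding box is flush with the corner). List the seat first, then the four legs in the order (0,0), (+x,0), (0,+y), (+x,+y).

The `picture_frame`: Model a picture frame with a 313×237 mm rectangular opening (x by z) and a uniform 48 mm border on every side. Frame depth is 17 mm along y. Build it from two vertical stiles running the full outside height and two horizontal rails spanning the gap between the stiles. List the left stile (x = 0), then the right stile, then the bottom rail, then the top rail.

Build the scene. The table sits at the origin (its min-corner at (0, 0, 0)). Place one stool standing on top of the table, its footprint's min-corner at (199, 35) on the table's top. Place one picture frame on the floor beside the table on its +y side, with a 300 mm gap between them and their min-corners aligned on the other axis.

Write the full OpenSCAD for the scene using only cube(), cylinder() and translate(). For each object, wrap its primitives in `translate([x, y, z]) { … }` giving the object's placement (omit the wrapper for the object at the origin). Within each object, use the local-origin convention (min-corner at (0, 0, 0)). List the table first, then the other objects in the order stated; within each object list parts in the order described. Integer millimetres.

translate([0, 0, 656]) cube([806, 562, 37]);
translate([74, 74, 0]) cylinder(h = 656, r = 41);
translate([732, 74, 0]) cylinder(h = 656, r = 41);
translate([74, 488, 0]) cylinder(h = 656, r = 41);
translate([732, 488, 0]) cylinder(h = 656, r = 41);
translate([199, 35, 693]) {
  translate([0, 0, 378]) cube([250, 272, 34]);
  translate([14, 14, 0]) cylinder(h = 378, r = 14);
  translate([236, 14, 0]) cylinder(h = 378, r = 14);
  translate([14, 258, 0]) cylinder(h = 378, r = 14);
  translate([236, 258, 0]) cylinder(h = 378, r = 14);
}
translate([0, 862, 0]) {
  cube([48, 17, 333]);
  translate([361, 0, 0]) cube([48, 17, 333]);
  translate([48, 0, 0]) cube([313, 17, 48]);
  translate([48, 0, 285]) cube([313, 17, 48]);
}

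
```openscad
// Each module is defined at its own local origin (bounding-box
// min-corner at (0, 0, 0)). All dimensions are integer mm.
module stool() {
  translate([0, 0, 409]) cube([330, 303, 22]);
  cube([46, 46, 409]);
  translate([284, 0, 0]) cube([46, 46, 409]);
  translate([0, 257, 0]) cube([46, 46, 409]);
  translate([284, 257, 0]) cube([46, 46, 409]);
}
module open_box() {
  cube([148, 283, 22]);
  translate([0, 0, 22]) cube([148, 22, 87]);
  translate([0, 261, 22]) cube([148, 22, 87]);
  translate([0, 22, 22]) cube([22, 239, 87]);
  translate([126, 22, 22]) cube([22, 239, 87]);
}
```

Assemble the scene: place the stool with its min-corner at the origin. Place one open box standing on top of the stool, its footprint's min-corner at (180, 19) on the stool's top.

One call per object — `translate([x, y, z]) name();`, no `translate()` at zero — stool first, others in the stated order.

stool();
translate([180, 19, 431]) open_box();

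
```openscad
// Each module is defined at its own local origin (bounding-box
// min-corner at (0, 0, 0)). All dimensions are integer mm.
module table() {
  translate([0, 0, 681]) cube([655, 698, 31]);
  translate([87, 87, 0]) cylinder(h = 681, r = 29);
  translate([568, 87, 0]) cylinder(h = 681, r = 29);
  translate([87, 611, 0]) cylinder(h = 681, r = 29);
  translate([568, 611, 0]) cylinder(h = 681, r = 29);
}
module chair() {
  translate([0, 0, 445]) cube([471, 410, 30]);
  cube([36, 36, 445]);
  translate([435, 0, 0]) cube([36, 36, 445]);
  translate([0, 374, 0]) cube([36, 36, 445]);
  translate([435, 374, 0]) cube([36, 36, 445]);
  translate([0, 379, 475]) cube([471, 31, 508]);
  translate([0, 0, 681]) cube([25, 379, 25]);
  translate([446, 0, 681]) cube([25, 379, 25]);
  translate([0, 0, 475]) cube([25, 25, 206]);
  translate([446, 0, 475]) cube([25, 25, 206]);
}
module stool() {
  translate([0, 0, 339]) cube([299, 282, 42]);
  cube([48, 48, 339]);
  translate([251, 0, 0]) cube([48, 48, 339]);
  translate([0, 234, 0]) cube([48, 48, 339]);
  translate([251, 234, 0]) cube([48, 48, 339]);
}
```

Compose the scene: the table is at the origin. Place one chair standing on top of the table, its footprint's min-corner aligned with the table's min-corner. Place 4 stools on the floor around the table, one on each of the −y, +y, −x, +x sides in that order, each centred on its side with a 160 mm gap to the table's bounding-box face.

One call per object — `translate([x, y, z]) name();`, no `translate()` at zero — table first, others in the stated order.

table();
translate([0, 0, 712]) chair();
translate([178, -442, 0]) stool();
translate([178, 858, 0]) stool();
translate([-459, 208, 0]) stool();
translate([815, 208, 0]) stool();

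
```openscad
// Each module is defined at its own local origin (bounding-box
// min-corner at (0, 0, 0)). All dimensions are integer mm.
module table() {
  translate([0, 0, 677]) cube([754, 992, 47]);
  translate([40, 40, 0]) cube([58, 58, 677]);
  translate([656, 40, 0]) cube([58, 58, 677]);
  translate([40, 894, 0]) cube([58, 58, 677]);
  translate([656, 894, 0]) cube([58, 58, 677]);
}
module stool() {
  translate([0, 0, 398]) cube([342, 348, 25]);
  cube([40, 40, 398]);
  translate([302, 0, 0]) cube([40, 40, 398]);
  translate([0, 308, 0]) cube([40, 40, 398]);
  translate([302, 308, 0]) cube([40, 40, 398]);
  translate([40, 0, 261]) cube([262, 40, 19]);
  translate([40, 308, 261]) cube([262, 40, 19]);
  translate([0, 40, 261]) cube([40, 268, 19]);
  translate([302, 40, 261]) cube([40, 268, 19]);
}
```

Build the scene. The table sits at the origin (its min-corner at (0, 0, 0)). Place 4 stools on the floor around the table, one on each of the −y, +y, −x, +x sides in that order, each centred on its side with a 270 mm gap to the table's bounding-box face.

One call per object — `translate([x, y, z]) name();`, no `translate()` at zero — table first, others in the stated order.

table();
translate([206, -618, 0]) stool();
translate([206, 1262, 0]) stool();
translate([-612, 322, 0]) stool();
translate([1024, 322, 0]) stool();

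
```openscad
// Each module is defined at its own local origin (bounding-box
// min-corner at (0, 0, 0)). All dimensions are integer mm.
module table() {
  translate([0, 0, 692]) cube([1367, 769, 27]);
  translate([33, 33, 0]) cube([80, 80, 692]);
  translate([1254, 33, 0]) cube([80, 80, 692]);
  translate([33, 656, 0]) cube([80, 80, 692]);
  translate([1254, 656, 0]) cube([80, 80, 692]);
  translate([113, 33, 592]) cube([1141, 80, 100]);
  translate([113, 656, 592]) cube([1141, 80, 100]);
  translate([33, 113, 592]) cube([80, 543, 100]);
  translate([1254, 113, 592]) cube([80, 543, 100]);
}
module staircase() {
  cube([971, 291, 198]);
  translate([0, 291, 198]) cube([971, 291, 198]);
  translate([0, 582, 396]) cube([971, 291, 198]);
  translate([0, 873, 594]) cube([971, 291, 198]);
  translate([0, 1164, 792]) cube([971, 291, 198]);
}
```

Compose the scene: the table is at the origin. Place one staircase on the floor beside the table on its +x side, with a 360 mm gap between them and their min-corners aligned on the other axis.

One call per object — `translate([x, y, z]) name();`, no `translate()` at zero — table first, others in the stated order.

table();
translate([1727, 0, 0]) staircase();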